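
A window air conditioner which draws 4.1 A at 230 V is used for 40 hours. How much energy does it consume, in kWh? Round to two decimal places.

Power = 4.1 A × 230 V = 943 W = 0.943 kW
Energy = 0.943 kW × 40 h = 37.72 kWh

37.72 kWh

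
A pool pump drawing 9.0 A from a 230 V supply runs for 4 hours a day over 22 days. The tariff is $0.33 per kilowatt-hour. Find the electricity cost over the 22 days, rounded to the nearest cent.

$60.11

Power = 9.0 A × 230 V = 2070 W = 2.07 kW
Runtime = 4 h/day × 22 days = 88 h
Energy = 2.07 kW × 88 h = 182.16 kWh
Cost = 182.16 kWh × $0.33/kWh = $60.11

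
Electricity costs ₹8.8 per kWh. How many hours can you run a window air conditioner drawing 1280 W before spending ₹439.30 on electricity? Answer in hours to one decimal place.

Energy available = ₹439.30 ÷ ₹8.8/kWh = 49.9205 kWh
Hours = 49.9205 kWh ÷ 1.28 kW = 39.0 h

39.0 h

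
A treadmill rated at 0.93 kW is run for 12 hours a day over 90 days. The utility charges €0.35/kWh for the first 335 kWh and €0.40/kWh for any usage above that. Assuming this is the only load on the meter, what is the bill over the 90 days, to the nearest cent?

Runtime = 12 h/day × 90 days = 1080 h
Energy = 0.93 kW × 1080 h = 1004.4 kWh
Tier 1 (0–335 kWh): 335 × €0.35 = €117.25
Above 335 kWh: 669.4 × €0.40 = €267.76
Bill = €385.01

€385.01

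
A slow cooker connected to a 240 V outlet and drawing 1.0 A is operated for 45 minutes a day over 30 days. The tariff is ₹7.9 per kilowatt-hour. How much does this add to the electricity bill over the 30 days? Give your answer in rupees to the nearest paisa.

₹42.66

Power = 1.0 A × 240 V = 240 W = 0.24 kW
Runtime = 45 min × 30 = 1350 min = 22.5 h
Energy = 0.24 kW × 22.5 h = 5.4 kWh
Cost = 5.4 kWh × ₹7.9/kWh = ₹42.66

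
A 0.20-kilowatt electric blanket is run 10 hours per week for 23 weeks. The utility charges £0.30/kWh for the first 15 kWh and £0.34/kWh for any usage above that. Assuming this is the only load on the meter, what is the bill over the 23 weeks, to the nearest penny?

£15.04

Runtime = 10 h/week × 23 weeks = 230 h
Energy = 0.2 kW × 230 h = 46 kWh
Tier 1 (0–15 kWh): 15 × £0.30 = £4.5
Above 15 kWh: 31 × £0.34 = £10.54
Bill = £15.04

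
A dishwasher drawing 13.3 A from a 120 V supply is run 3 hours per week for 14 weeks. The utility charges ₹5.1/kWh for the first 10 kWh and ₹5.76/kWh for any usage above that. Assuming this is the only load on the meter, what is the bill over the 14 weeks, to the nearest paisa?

Power = 13.3 A × 120 V = 1596 W = 1.596 kW
Runtime = 3 h/week × 14 weeks = 42 h
Energy = 1.596 kW × 42 h = 67.032 kWh
Tier 1 (0–10 kWh): 10 × ₹5.1 = ₹51
Above 10 kWh: 57.032 × ₹5.76 = ₹328.50432
Bill = ₹379.50

₹379.50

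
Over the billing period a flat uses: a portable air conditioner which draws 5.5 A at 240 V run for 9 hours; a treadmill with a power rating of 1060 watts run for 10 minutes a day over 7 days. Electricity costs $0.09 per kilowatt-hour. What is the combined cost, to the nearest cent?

$1.18

portable air conditioner: Power = 5.5 A × 240 V = 1320 W = 1.32 kW
portable air conditioner: 1.32 kW × 9 h = 11.88 kWh
treadmill: Runtime = 10 min × 7 = 70 min = 1.166666… h
treadmill: 1.06 kW × 1.166666… h = 1.236666… kWh
Total energy = 13.116666… kWh
Cost = 13.116666… × $0.09 = $1.18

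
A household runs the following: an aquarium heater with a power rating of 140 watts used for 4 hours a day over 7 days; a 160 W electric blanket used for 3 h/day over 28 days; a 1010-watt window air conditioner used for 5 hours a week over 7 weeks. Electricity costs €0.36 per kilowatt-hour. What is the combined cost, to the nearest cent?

aquarium heater: Runtime = 4 h/day × 7 days = 28 h
aquarium heater: 0.14 kW × 28 h = 3.92 kWh
electric blanket: Runtime = 3 h/day × 28 days = 84 h
electric blanket: 0.16 kW × 84 h = 13.44 kWh
window air conditioner: Runtime = 5 h/week × 7 weeks = 35 h
window air conditioner: 1.01 kW × 35 h = 35.35 kWh
Total energy = 52.71 kWh
Cost = 52.71 × €0.36 = €18.98

€18.98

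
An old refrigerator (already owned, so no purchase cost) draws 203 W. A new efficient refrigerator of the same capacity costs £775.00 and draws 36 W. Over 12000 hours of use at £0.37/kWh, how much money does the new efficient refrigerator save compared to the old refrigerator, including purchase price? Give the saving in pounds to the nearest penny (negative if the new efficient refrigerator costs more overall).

-£33.52

old refrigerator: £0.00 + (203/1000) kW × 12000 h × £0.37 = £0.00 + £901.32 = £901.32
new efficient refrigerator: £775.00 + (36/1000) kW × 12000 h × £0.37 = £775.00 + £159.84 = £934.84
Saving = £901.32 − £934.84 = −£33.52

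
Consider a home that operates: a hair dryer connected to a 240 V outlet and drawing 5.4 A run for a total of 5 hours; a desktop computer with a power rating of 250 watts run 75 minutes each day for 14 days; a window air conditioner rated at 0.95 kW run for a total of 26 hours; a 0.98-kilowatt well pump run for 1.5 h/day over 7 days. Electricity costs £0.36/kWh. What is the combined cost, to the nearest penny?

£16.50

hair dryer: Power = 5.4 A × 240 V = 1296 W = 1.296 kW
hair dryer: 1.296 kW × 5 h = 6.48 kWh
desktop computer: Runtime = 75 min × 14 = 1050 min = 17.5 h
desktop computer: 0.25 kW × 17.5 h = 4.375 kWh
window air conditioner: 0.95 kW × 26 h = 24.7 kWh
well pump: Runtime = 1.5 h/day × 7 days = 10.5 h
well pump: 0.98 kW × 10.5 h = 10.29 kWh
Total energy = 45.845 kWh
Cost = 45.845 × £0.36 = £16.50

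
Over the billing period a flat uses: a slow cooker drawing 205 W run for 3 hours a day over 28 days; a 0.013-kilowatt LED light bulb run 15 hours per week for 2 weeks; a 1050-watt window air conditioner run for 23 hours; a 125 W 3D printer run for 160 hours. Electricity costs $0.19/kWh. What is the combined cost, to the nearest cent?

slow cooker: Runtime = 3 h/day × 28 days = 84 h
slow cooker: 0.205 kW × 84 h = 17.22 kWh
LED light bulb: Runtime = 15 h/week × 2 weeks = 30 h
LED light bulb: 0.013 kW × 30 h = 0.39 kWh
window air conditioner: 1.05 kW × 23 h = 24.15 kWh
3D printer: 0.125 kW × 160 h = 20 kWh
Total energy = 61.76 kWh
Cost = 61.76 × $0.19 = $11.73

$11.73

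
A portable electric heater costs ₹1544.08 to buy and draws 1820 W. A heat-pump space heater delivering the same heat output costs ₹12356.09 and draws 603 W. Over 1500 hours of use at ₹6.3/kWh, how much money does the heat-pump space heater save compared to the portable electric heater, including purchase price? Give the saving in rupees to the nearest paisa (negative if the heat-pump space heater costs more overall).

₹688.64

portable electric heater: ₹1544.08 + (1820/1000) kW × 1500 h × ₹6.3 = ₹1544.08 + ₹17199 = ₹18743.08
heat-pump space heater: ₹12356.09 + (603/1000) kW × 1500 h × ₹6.3 = ₹12356.09 + ₹5698.35 = ₹18054.44
Saving = ₹18743.08 − ₹18054.44 = ₹688.64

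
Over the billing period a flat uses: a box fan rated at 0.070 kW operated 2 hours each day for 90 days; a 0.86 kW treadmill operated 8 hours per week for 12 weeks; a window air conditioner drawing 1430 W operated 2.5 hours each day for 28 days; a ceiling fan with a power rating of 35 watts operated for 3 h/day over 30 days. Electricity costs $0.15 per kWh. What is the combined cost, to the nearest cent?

box fan: Runtime = 2 h/day × 90 days = 180 h
box fan: 0.07 kW × 180 h = 12.6 kWh
treadmill: Runtime = 8 h/week × 12 weeks = 96 h
treadmill: 0.86 kW × 96 h = 82.56 kWh
window air conditioner: Runtime = 2.5 h/day × 28 days = 70 h
window air conditioner: 1.43 kW × 70 h = 100.1 kWh
ceiling fan: Runtime = 3 h/day × 30 days = 90 h
ceiling fan: 0.035 kW × 90 h = 3.15 kWh
Total energy = 198.41 kWh
Cost = 198.41 × $0.15 = $29.76

$29.76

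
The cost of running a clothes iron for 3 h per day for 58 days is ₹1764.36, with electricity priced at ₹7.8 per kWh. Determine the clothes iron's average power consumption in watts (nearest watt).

Energy = ₹1764.36 ÷ ₹7.8/kWh = 226.2 kWh
Runtime = 3 h/day × 58 days = 174 h
Power = 226.2 kWh ÷ 174 h = 1.3 kW = 1300 W

1300 W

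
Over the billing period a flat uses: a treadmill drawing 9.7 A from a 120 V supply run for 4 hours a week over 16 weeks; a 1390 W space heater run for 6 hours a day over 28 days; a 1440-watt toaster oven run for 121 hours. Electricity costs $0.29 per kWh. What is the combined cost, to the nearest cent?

treadmill: Power = 9.7 A × 120 V = 1164 W = 1.164 kW
treadmill: Runtime = 4 h/week × 16 weeks = 64 h
treadmill: 1.164 kW × 64 h = 74.496 kWh
space heater: Runtime = 6 h/day × 28 days = 168 h
space heater: 1.39 kW × 168 h = 233.52 kWh
toaster oven: 1.44 kW × 121 h = 174.24 kWh
Total energy = 482.256 kWh
Cost = 482.256 × $0.29 = $139.85

$139.85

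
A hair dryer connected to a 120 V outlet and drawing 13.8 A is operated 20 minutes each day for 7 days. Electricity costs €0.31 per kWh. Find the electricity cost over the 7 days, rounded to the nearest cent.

Power = 13.8 A × 120 V = 1656 W = 1.656 kW
Runtime = 20 min × 7 = 140 min = 2.333333… h
Energy = 1.656 kW × 2.333333… h = 3.864 kWh
Cost = 3.864 kWh × €0.31/kWh = €1.20

€1.20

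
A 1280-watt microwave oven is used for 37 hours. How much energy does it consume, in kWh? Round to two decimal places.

47.36 kWh

Energy = 1.28 kW × 37 h = 47.36 kWh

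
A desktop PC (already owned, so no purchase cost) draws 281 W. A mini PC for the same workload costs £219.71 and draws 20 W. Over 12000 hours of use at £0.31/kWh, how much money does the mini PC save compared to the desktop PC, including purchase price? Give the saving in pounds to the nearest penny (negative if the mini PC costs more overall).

£751.21

desktop PC: £0.00 + (281/1000) kW × 12000 h × £0.31 = £0.00 + £1045.32 = £1045.32
mini PC: £219.71 + (20/1000) kW × 12000 h × £0.31 = £219.71 + £74.4 = £294.11
Saving = £1045.32 − £294.11 = £751.21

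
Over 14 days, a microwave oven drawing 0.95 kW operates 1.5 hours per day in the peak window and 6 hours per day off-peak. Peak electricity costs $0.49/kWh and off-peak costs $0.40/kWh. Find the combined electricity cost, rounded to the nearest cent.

$41.70

Peak energy = 0.95 kW × 1.5 h × 14 = 19.95 kWh
Off-peak energy = 0.95 kW × 6 h × 14 = 79.8 kWh
Cost = 19.95 × $0.49 + 79.8 × $0.40 = $9.7755 + $31.92 = $41.70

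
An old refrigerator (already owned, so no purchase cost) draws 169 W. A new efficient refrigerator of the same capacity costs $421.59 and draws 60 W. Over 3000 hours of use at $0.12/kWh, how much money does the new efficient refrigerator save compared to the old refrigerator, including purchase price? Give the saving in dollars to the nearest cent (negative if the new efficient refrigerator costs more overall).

-$382.35

old refrigerator: $0.00 + (169/1000) kW × 3000 h × $0.12 = $0.00 + $60.84 = $60.84
new efficient refrigerator: $421.59 + (60/1000) kW × 3000 h × $0.12 = $421.59 + $21.6 = $443.19
Saving = $60.84 − $443.19 = −$382.35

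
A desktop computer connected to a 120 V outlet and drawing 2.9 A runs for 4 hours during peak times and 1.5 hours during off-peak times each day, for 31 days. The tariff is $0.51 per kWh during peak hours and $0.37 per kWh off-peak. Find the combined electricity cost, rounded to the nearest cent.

$27.99

Power = 2.9 A × 120 V = 348 W = 0.348 kW
Peak energy = 0.348 kW × 4 h × 31 = 43.152 kWh
Off-peak energy = 0.348 kW × 1.5 h × 31 = 16.182 kWh
Cost = 43.152 × $0.51 + 16.182 × $0.37 = $22.00752 + $5.98734 = $27.99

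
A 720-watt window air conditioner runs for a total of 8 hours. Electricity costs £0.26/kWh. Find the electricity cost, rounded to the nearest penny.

£1.50

Energy = 0.72 kW × 8 h = 5.76 kWh
Cost = 5.76 kWh × £0.26/kWh = £1.50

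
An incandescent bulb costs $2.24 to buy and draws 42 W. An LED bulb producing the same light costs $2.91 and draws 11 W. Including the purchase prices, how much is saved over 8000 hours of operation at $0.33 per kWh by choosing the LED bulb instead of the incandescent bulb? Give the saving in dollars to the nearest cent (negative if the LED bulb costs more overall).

incandescent bulb: $2.24 + (42/1000) kW × 8000 h × $0.33 = $2.24 + $110.88 = $113.12
LED bulb: $2.91 + (11/1000) kW × 8000 h × $0.33 = $2.91 + $29.04 = $31.95
Saving = $113.12 − $31.95 = $81.17

$81.17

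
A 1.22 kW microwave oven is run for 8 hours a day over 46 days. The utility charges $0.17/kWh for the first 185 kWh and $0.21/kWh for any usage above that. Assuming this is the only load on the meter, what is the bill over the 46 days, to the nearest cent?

Runtime = 8 h/day × 46 days = 368 h
Energy = 1.22 kW × 368 h = 448.96 kWh
Tier 1 (0–185 kWh): 185 × $0.17 = $31.45
Above 185 kWh: 263.96 × $0.21 = $55.4316
Bill = $86.88

$86.88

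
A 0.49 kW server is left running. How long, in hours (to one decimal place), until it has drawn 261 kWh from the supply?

Hours = 261 kWh ÷ 0.49 kW = 532.7 h

532.7 h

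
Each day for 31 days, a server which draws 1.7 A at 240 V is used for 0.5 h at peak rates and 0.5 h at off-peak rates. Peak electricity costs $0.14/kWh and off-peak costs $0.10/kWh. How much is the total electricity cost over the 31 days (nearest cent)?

Power = 1.7 A × 240 V = 408 W = 0.408 kW
Peak energy = 0.408 kW × 0.5 h × 31 = 6.324 kWh
Off-peak energy = 0.408 kW × 0.5 h × 31 = 6.324 kWh
Cost = 6.324 × $0.14 + 6.324 × $0.10 = $0.88536 + $0.6324 = $1.52

$1.52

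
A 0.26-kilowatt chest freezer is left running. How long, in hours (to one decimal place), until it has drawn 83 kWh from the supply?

Hours = 83 kWh ÷ 0.26 kW = 319.2 h

319.2 h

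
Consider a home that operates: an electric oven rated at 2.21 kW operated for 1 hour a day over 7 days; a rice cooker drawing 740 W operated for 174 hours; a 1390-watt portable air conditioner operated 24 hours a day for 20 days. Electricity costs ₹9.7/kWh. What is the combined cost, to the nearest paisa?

₹7870.87

electric oven: Runtime = 1 h/day × 7 days = 7 h
electric oven: 2.21 kW × 7 h = 15.47 kWh
rice cooker: 0.74 kW × 174 h = 128.76 kWh
portable air conditioner: Runtime = 24 h × 20 = 480 h
portable air conditioner: 1.39 kW × 480 h = 667.2 kWh
Total energy = 811.43 kWh
Cost = 811.43 × ₹9.7 = ₹7870.87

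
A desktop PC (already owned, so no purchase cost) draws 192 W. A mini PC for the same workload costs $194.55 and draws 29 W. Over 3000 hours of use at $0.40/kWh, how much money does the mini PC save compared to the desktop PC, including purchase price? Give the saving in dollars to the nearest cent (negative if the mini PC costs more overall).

$1.05

desktop PC: $0.00 + (192/1000) kW × 3000 h × $0.40 = $0.00 + $230.4 = $230.4
mini PC: $194.55 + (29/1000) kW × 3000 h × $0.40 = $194.55 + $34.8 = $229.35
Saving = $230.4 − $229.35 = $1.05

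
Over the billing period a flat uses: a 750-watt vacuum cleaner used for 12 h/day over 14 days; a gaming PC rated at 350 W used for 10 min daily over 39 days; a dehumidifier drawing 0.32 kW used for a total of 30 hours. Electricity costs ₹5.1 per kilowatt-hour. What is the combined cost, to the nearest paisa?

vacuum cleaner: Runtime = 12 h/day × 14 days = 168 h
vacuum cleaner: 0.75 kW × 168 h = 126 kWh
gaming PC: Runtime = 10 min × 39 = 390 min = 6.5 h
gaming PC: 0.35 kW × 6.5 h = 2.275 kWh
dehumidifier: 0.32 kW × 30 h = 9.6 kWh
Total energy = 137.875 kWh
Cost = 137.875 × ₹5.1 = ₹703.16

₹703.16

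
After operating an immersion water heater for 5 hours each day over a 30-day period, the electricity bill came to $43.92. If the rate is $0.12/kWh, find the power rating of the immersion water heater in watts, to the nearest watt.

Energy = $43.92 ÷ $0.12/kWh = 366 kWh
Runtime = 5 h/day × 30 days = 150 h
Power = 366 kWh ÷ 150 h = 2.44 kW = 2440 W

2440 W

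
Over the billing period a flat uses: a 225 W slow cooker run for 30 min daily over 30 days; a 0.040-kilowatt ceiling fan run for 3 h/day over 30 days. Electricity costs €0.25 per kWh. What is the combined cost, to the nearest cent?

€1.74

slow cooker: Runtime = 30 min × 30 = 900 min = 15 h
slow cooker: 0.225 kW × 15 h = 3.375 kWh
ceiling fan: Runtime = 3 h/day × 30 days = 90 h
ceiling fan: 0.04 kW × 90 h = 3.6 kWh
Total energy = 6.975 kWh
Cost = 6.975 × €0.25 = €1.74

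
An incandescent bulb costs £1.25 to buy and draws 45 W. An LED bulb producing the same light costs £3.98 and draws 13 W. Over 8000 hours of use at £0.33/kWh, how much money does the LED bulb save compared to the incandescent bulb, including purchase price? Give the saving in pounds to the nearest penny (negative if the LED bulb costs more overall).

£81.75

incandescent bulb: £1.25 + (45/1000) kW × 8000 h × £0.33 = £1.25 + £118.8 = £120.05
LED bulb: £3.98 + (13/1000) kW × 8000 h × £0.33 = £3.98 + £34.32 = £38.3
Saving = £120.05 − £38.3 = £81.75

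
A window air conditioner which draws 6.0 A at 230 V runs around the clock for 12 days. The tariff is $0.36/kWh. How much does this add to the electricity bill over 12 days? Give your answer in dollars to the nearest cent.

Power = 6.0 A × 230 V = 1380 W = 1.38 kW
Runtime = 24 h × 12 = 288 h
Energy = 1.38 kW × 288 h = 397.44 kWh
Cost = 397.44 kWh × $0.36/kWh = $143.08

$143.08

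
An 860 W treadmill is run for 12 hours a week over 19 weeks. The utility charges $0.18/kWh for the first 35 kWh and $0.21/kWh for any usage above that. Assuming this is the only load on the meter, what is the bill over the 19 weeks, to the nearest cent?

Runtime = 12 h/week × 19 weeks = 228 h
Energy = 0.86 kW × 228 h = 196.08 kWh
Tier 1 (0–35 kWh): 35 × $0.18 = $6.3
Above 35 kWh: 161.08 × $0.21 = $33.8268
Bill = $40.13

$40.13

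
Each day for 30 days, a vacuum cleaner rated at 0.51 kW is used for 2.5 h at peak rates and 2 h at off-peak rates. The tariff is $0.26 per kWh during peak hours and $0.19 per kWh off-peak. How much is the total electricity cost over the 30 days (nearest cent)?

Peak energy = 0.51 kW × 2.5 h × 30 = 38.25 kWh
Off-peak energy = 0.51 kW × 2 h × 30 = 30.6 kWh
Cost = 38.25 × $0.26 + 30.6 × $0.19 = $9.945 + $5.814 = $15.76

$15.76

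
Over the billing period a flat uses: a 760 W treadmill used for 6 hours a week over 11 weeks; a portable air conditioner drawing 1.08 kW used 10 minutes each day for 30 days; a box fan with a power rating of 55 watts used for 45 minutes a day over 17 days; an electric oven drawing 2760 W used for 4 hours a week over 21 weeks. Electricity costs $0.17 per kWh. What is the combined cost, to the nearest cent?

$48.98

treadmill: Runtime = 6 h/week × 11 weeks = 66 h
treadmill: 0.76 kW × 66 h = 50.16 kWh
portable air conditioner: Runtime = 10 min × 30 = 300 min = 5 h
portable air conditioner: 1.08 kW × 5 h = 5.4 kWh
box fan: Runtime = 45 min × 17 = 765 min = 12.75 h
box fan: 0.055 kW × 12.75 h = 0.70125 kWh
electric oven: Runtime = 4 h/week × 21 weeks = 84 h
electric oven: 2.76 kW × 84 h = 231.84 kWh
Total energy = 288.10125 kWh
Cost = 288.10125 × $0.17 = $48.98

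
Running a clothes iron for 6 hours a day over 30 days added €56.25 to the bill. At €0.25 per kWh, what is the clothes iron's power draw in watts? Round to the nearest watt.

Energy = €56.25 ÷ €0.25/kWh = 225 kWh
Runtime = 6 h/day × 30 days = 180 h
Power = 225 kWh ÷ 180 h = 1.25 kW = 1250 W

1250 W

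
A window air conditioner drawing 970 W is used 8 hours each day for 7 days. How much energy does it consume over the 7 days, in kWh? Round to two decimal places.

54.32 kWh

Runtime = 8 h/day × 7 days = 56 h
Energy = 0.97 kW × 56 h = 54.32 kWh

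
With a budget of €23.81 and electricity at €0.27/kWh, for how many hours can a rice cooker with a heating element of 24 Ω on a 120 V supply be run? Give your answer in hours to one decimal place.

Power = V²/R = 120²/24 = 600 W = 0.6 kW
Energy available = €23.81 ÷ €0.27/kWh = 88.1852 kWh
Hours = 88.1852 kWh ÷ 0.6 kW = 147.0 h

147.0 h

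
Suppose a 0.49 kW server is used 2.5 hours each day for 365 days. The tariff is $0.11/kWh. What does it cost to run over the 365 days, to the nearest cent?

$49.18

Runtime = 2.5 h/day × 365 days = 912.5 h
Energy = 0.49 kW × 912.5 h = 447.125 kWh
Cost = 447.125 kWh × $0.11/kWh = $49.18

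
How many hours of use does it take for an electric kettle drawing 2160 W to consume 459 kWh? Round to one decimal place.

212.5 h

Hours = 459 kWh ÷ 2.16 kW = 212.5 h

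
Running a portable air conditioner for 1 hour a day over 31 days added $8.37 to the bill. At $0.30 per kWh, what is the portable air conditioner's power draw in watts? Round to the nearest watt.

Energy = $8.37 ÷ $0.30/kWh = 27.9 kWh
Runtime = 1 h/day × 31 days = 31 h
Power = 27.9 kWh ÷ 31 h = 0.9 kW = 900 W

900 W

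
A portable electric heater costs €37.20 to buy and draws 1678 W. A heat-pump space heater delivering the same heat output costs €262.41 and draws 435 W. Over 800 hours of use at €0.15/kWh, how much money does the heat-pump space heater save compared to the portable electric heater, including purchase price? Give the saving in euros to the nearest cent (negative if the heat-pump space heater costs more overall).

-€76.05

portable electric heater: €37.20 + (1678/1000) kW × 800 h × €0.15 = €37.20 + €201.36 = €238.56
heat-pump space heater: €262.41 + (435/1000) kW × 800 h × €0.15 = €262.41 + €52.2 = €314.61
Saving = €238.56 − €314.61 = −€76.05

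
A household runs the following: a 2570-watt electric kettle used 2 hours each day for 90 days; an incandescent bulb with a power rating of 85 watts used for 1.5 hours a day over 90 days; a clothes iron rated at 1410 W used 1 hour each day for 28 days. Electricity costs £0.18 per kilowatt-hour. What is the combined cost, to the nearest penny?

electric kettle: Runtime = 2 h/day × 90 days = 180 h
electric kettle: 2.57 kW × 180 h = 462.6 kWh
incandescent bulb: Runtime = 1.5 h/day × 90 days = 135 h
incandescent bulb: 0.085 kW × 135 h = 11.475 kWh
clothes iron: Runtime = 1 h/day × 28 days = 28 h
clothes iron: 1.41 kW × 28 h = 39.48 kWh
Total energy = 513.555 kWh
Cost = 513.555 × £0.18 = £92.44

£92.44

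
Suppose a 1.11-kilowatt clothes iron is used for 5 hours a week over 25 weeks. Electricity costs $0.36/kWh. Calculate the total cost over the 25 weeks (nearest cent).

Runtime = 5 h/week × 25 weeks = 125 h
Energy = 1.11 kW × 125 h = 138.75 kWh
Cost = 138.75 kWh × $0.36/kWh = $49.95

$49.95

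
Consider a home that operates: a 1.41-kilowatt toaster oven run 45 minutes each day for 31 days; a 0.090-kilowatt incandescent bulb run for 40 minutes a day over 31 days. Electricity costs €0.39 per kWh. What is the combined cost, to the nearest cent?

toaster oven: Runtime = 45 min × 31 = 1395 min = 23.25 h
toaster oven: 1.41 kW × 23.25 h = 32.7825 kWh
incandescent bulb: Runtime = 40 min × 31 = 1240 min = 20.666666… h
incandescent bulb: 0.09 kW × 20.666666… h = 1.86 kWh
Total energy = 34.6425 kWh
Cost = 34.6425 × €0.39 = €13.51

€13.51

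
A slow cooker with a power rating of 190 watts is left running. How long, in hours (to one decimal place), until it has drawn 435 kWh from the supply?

Hours = 435 kWh ÷ 0.19 kW = 2289.5 h

2289.5 h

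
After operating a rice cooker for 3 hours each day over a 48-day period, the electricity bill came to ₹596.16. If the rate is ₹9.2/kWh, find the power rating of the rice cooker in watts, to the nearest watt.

450 W

Energy = ₹596.16 ÷ ₹9.2/kWh = 64.8 kWh
Runtime = 3 h/day × 48 days = 144 h
Power = 64.8 kWh ÷ 144 h = 0.45 kW = 450 W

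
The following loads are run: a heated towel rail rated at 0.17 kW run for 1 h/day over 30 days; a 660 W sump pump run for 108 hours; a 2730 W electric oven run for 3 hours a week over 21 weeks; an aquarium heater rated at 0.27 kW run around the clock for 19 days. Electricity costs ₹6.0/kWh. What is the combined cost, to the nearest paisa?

heated towel rail: Runtime = 1 h/day × 30 days = 30 h
heated towel rail: 0.17 kW × 30 h = 5.1 kWh
sump pump: 0.66 kW × 108 h = 71.28 kWh
electric oven: Runtime = 3 h/week × 21 weeks = 63 h
electric oven: 2.73 kW × 63 h = 171.99 kWh
aquarium heater: Runtime = 24 h × 19 = 456 h
aquarium heater: 0.27 kW × 456 h = 123.12 kWh
Total energy = 371.49 kWh
Cost = 371.49 × ₹6.0 = ₹2228.94

₹2228.94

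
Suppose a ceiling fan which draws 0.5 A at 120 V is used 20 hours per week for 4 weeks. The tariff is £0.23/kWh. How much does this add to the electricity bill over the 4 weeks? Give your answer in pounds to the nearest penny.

£1.10

Power = 0.5 A × 120 V = 60 W = 0.06 kW
Runtime = 20 h/week × 4 weeks = 80 h
Energy = 0.06 kW × 80 h = 4.8 kWh
Cost = 4.8 kWh × £0.23/kWh = £1.10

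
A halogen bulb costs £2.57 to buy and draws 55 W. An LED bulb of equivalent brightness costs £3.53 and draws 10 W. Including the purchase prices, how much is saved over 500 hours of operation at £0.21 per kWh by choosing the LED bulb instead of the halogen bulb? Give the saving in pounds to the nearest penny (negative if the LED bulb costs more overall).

£3.77

halogen bulb: £2.57 + (55/1000) kW × 500 h × £0.21 = £2.57 + £5.775 = £8.345
LED bulb: £3.53 + (10/1000) kW × 500 h × £0.21 = £3.53 + £1.05 = £4.58
Saving = £8.345 − £4.58 = £3.765 → £3.77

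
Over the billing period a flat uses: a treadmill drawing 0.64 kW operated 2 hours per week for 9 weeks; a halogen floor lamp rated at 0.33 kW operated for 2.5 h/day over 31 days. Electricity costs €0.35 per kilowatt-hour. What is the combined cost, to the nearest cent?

treadmill: Runtime = 2 h/week × 9 weeks = 18 h
treadmill: 0.64 kW × 18 h = 11.52 kWh
halogen floor lamp: Runtime = 2.5 h/day × 31 days = 77.5 h
halogen floor lamp: 0.33 kW × 77.5 h = 25.575 kWh
Total energy = 37.095 kWh
Cost = 37.095 × €0.35 = €12.98

€12.98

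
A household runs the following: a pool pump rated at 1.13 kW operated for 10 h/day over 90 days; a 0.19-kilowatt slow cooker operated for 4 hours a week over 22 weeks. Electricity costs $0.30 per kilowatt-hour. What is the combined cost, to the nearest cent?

$310.12

pool pump: Runtime = 10 h/day × 90 days = 900 h
pool pump: 1.13 kW × 900 h = 1017 kWh
slow cooker: Runtime = 4 h/week × 22 weeks = 88 h
slow cooker: 0.19 kW × 88 h = 16.72 kWh
Total energy = 1033.72 kWh
Cost = 1033.72 × $0.30 = $310.12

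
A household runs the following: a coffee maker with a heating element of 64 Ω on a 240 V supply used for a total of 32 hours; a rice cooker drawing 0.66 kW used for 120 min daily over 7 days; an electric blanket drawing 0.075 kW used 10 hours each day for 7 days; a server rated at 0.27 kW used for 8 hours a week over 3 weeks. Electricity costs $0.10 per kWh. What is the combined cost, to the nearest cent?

$4.98

coffee maker: Power = V²/R = 240²/64 = 900 W = 0.9 kW
coffee maker: 0.9 kW × 32 h = 28.8 kWh
rice cooker: Runtime = 120 min × 7 = 840 min = 14 h
rice cooker: 0.66 kW × 14 h = 9.24 kWh
electric blanket: Runtime = 10 h/day × 7 days = 70 h
electric blanket: 0.075 kW × 70 h = 5.25 kWh
server: Runtime = 8 h/week × 3 weeks = 24 h
server: 0.27 kW × 24 h = 6.48 kWh
Total energy = 49.77 kWh
Cost = 49.77 × $0.10 = $4.98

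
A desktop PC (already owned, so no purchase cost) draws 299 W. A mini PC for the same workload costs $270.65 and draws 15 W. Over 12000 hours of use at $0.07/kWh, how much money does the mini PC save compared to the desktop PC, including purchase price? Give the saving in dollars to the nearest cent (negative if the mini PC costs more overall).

-$32.09

desktop PC: $0.00 + (299/1000) kW × 12000 h × $0.07 = $0.00 + $251.16 = $251.16
mini PC: $270.65 + (15/1000) kW × 12000 h × $0.07 = $270.65 + $12.6 = $283.25
Saving = $251.16 − $283.25 = −$32.09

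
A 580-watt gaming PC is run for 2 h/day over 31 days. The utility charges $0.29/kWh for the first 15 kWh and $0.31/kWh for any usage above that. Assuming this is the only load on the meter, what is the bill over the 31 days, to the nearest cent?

$10.85

Runtime = 2 h/day × 31 days = 62 h
Energy = 0.58 kW × 62 h = 35.96 kWh
Tier 1 (0–15 kWh): 15 × $0.29 = $4.35
Above 15 kWh: 20.96 × $0.31 = $6.4976
Bill = $10.85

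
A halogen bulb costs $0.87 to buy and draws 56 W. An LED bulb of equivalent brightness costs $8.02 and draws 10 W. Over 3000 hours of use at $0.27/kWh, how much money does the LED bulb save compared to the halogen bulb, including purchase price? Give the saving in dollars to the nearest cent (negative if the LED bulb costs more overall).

$30.11

halogen bulb: $0.87 + (56/1000) kW × 3000 h × $0.27 = $0.87 + $45.36 = $46.23
LED bulb: $8.02 + (10/1000) kW × 3000 h × $0.27 = $8.02 + $8.1 = $16.12
Saving = $46.23 − $16.12 = $30.11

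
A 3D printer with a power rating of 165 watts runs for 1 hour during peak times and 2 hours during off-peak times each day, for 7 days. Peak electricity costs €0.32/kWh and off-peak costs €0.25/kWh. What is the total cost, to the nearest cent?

€0.95

Peak energy = 0.165 kW × 1 h × 7 = 1.155 kWh
Off-peak energy = 0.165 kW × 2 h × 7 = 2.31 kWh
Cost = 1.155 × €0.32 + 2.31 × €0.25 = €0.3696 + €0.5775 = €0.95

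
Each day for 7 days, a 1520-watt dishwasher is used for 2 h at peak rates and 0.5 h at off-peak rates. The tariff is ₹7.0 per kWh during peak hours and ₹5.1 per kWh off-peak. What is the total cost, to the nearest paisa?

₹176.09

Peak energy = 1.52 kW × 2 h × 7 = 21.28 kWh
Off-peak energy = 1.52 kW × 0.5 h × 7 = 5.32 kWh
Cost = 21.28 × ₹7.0 + 5.32 × ₹5.1 = ₹148.96 + ₹27.132 = ₹176.09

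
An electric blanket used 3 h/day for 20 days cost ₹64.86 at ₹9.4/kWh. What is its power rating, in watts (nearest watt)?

115 W

Energy = ₹64.86 ÷ ₹9.4/kWh = 6.9 kWh
Runtime = 3 h/day × 20 days = 60 h
Power = 6.9 kWh ÷ 60 h = 0.115 kW = 115 W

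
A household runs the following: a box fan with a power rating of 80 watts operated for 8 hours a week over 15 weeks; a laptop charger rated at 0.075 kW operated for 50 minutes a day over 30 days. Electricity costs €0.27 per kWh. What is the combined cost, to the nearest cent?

box fan: Runtime = 8 h/week × 15 weeks = 120 h
box fan: 0.08 kW × 120 h = 9.6 kWh
laptop charger: Runtime = 50 min × 30 = 1500 min = 25 h
laptop charger: 0.075 kW × 25 h = 1.875 kWh
Total energy = 11.475 kWh
Cost = 11.475 × €0.27 = €3.10

€3.10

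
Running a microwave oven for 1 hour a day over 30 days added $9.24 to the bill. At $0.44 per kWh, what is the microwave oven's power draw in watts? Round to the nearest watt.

Energy = $9.24 ÷ $0.44/kWh = 21 kWh
Runtime = 1 h/day × 30 days = 30 h
Power = 21 kWh ÷ 30 h = 0.7 kW = 700 W

700 W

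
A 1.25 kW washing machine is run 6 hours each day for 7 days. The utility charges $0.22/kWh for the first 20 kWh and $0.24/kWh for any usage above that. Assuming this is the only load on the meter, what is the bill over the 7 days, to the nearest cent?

$12.20

Runtime = 6 h/day × 7 days = 42 h
Energy = 1.25 kW × 42 h = 52.5 kWh
Tier 1 (0–20 kWh): 20 × $0.22 = $4.4
Above 20 kWh: 32.5 × $0.24 = $7.8
Bill = $12.20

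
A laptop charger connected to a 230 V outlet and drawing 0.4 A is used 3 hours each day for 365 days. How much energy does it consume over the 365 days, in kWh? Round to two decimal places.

Power = 0.4 A × 230 V = 92 W = 0.092 kW
Runtime = 3 h/day × 365 days = 1095 h
Energy = 0.092 kW × 1095 h = 100.74 kWh

100.74 kWh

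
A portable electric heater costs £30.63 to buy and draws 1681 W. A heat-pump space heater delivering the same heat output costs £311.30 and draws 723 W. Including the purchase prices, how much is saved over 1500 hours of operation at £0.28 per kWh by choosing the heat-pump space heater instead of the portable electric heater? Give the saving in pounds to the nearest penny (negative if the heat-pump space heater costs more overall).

£121.69

portable electric heater: £30.63 + (1681/1000) kW × 1500 h × £0.28 = £30.63 + £706.02 = £736.65
heat-pump space heater: £311.30 + (723/1000) kW × 1500 h × £0.28 = £311.30 + £303.66 = £614.96
Saving = £736.65 − £614.96 = £121.69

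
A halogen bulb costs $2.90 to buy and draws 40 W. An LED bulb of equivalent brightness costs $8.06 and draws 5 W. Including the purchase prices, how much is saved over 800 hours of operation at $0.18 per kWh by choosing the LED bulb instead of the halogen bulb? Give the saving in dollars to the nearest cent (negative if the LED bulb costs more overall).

halogen bulb: $2.90 + (40/1000) kW × 800 h × $0.18 = $2.90 + $5.76 = $8.66
LED bulb: $8.06 + (5/1000) kW × 800 h × $0.18 = $8.06 + $0.72 = $8.78
Saving = $8.66 − $8.78 = −$0.12

-$0.12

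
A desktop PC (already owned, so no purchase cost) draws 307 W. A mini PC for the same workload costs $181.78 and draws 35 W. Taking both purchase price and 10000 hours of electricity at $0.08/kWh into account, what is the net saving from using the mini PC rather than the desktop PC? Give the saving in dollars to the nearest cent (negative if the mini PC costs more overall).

desktop PC: $0.00 + (307/1000) kW × 10000 h × $0.08 = $0.00 + $245.6 = $245.6
mini PC: $181.78 + (35/1000) kW × 10000 h × $0.08 = $181.78 + $28 = $209.78
Saving = $245.6 − $209.78 = $35.82

$35.82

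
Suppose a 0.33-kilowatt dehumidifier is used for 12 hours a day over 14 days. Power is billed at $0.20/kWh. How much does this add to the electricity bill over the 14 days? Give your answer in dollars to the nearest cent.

$11.09

Runtime = 12 h/day × 14 days = 168 h
Energy = 0.33 kW × 168 h = 55.44 kWh
Cost = 55.44 kWh × $0.20/kWh = $11.09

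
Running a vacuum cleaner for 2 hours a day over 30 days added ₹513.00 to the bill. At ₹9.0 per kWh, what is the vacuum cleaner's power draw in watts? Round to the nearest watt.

Energy = ₹513.00 ÷ ₹9.0/kWh = 57 kWh
Runtime = 2 h/day × 30 days = 60 h
Power = 57 kWh ÷ 60 h = 0.95 kW = 950 W

950 W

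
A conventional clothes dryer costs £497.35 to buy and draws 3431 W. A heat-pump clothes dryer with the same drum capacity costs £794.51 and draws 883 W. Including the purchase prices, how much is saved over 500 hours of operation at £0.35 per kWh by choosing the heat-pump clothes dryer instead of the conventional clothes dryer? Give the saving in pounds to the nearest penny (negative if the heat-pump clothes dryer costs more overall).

£148.74

conventional clothes dryer: £497.35 + (3431/1000) kW × 500 h × £0.35 = £497.35 + £600.425 = £1097.775
heat-pump clothes dryer: £794.51 + (883/1000) kW × 500 h × £0.35 = £794.51 + £154.525 = £949.035
Saving = £1097.775 − £949.035 = £148.74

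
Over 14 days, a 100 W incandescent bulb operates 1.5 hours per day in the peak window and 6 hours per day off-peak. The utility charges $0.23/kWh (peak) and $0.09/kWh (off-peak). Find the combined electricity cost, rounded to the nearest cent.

Peak energy = 0.1 kW × 1.5 h × 14 = 2.1 kWh
Off-peak energy = 0.1 kW × 6 h × 14 = 8.4 kWh
Cost = 2.1 × $0.23 + 8.4 × $0.09 = $0.483 + $0.756 = $1.24

$1.24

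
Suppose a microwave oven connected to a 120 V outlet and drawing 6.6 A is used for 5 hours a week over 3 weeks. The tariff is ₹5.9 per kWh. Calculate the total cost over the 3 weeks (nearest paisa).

Power = 6.6 A × 120 V = 792 W = 0.792 kW
Runtime = 5 h/week × 3 weeks = 15 h
Energy = 0.792 kW × 15 h = 11.88 kWh
Cost = 11.88 kWh × ₹5.9/kWh = ₹70.09

₹70.09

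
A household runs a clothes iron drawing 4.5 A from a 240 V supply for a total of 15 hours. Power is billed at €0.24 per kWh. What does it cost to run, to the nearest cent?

Power = 4.5 A × 240 V = 1080 W = 1.08 kW
Energy = 1.08 kW × 15 h = 16.2 kWh
Cost = 16.2 kWh × €0.24/kWh = €3.89

€3.89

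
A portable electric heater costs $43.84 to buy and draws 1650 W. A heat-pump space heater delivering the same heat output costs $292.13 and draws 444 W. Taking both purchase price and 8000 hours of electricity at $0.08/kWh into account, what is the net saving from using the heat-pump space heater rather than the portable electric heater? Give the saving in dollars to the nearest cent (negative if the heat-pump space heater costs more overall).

$523.55

portable electric heater: $43.84 + (1650/1000) kW × 8000 h × $0.08 = $43.84 + $1056 = $1099.84
heat-pump space heater: $292.13 + (444/1000) kW × 8000 h × $0.08 = $292.13 + $284.16 = $576.29
Saving = $1099.84 − $576.29 = $523.55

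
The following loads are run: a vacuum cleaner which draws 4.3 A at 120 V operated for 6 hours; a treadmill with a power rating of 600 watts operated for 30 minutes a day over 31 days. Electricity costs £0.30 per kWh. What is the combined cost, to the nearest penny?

£3.72

vacuum cleaner: Power = 4.3 A × 120 V = 516 W = 0.516 kW
vacuum cleaner: 0.516 kW × 6 h = 3.096 kWh
treadmill: Runtime = 30 min × 31 = 930 min = 15.5 h
treadmill: 0.6 kW × 15.5 h = 9.3 kWh
Total energy = 12.396 kWh
Cost = 12.396 × £0.30 = £3.72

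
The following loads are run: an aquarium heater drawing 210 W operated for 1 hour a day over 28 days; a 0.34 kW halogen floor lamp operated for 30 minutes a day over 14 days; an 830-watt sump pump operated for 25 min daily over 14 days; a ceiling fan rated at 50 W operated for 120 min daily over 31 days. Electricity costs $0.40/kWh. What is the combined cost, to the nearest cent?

$6.48

aquarium heater: Runtime = 1 h/day × 28 days = 28 h
aquarium heater: 0.21 kW × 28 h = 5.88 kWh
halogen floor lamp: Runtime = 30 min × 14 = 420 min = 7 h
halogen floor lamp: 0.34 kW × 7 h = 2.38 kWh
sump pump: Runtime = 25 min × 14 = 350 min = 5.833333… h
sump pump: 0.83 kW × 5.833333… h = 4.841666… kWh
ceiling fan: Runtime = 120 min × 31 = 3720 min = 62 h
ceiling fan: 0.05 kW × 62 h = 3.1 kWh
Total energy = 16.201666… kWh
Cost = 16.201666… × $0.40 = $6.48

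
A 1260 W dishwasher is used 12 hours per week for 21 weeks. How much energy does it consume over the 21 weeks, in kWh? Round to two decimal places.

317.52 kWh

Runtime = 12 h/week × 21 weeks = 252 h
Energy = 1.26 kW × 252 h = 317.52 kWh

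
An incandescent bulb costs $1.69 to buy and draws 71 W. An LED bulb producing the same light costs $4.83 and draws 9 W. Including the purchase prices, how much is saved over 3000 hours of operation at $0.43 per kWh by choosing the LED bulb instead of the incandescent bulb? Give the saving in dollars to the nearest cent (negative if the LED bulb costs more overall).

incandescent bulb: $1.69 + (71/1000) kW × 3000 h × $0.43 = $1.69 + $91.59 = $93.28
LED bulb: $4.83 + (9/1000) kW × 3000 h × $0.43 = $4.83 + $11.61 = $16.44
Saving = $93.28 − $16.44 = $76.84

$76.84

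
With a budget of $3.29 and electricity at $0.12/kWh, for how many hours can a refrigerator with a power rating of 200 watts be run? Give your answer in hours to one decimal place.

137.1 h

Energy available = $3.29 ÷ $0.12/kWh = 27.4167 kWh
Hours = 27.4167 kWh ÷ 0.2 kW = 137.1 h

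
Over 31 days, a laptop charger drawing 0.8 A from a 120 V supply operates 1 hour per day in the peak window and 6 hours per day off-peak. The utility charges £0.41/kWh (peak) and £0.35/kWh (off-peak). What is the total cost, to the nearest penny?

Power = 0.8 A × 120 V = 96 W = 0.096 kW
Peak energy = 0.096 kW × 1 h × 31 = 2.976 kWh
Off-peak energy = 0.096 kW × 6 h × 31 = 17.856 kWh
Cost = 2.976 × £0.41 + 17.856 × £0.35 = £1.22016 + £6.2496 = £7.47

£7.47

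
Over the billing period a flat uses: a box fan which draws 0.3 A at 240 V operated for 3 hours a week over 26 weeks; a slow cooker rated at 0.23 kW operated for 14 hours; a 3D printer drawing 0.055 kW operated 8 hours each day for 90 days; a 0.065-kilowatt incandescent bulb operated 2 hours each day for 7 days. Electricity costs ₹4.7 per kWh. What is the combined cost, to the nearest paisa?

₹231.93

box fan: Power = 0.3 A × 240 V = 72 W = 0.072 kW
box fan: Runtime = 3 h/week × 26 weeks = 78 h
box fan: 0.072 kW × 78 h = 5.616 kWh
slow cooker: 0.23 kW × 14 h = 3.22 kWh
3D printer: Runtime = 8 h/day × 90 days = 720 h
3D printer: 0.055 kW × 720 h = 39.6 kWh
incandescent bulb: Runtime = 2 h/day × 7 days = 14 h
incandescent bulb: 0.065 kW × 14 h = 0.91 kWh
Total energy = 49.346 kWh
Cost = 49.346 × ₹4.7 = ₹231.93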